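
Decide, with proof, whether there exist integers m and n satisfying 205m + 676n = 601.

205 and 676 are coprime, so 205m + 676n ranges over all of ℤ.
Dividing repeatedly: 676 = 3·205 + 61, 205 = 3·61 + 22, 61 = 2·22 + 17, 22 = 1·17 + 5, 17 = 3·5 + 2, 5 = 2·2 + 1, 2 = 2·1 + 0.
Unwinding: 1 = 5 − 2·2 = 5 − 2·(17 − 3·5) = −2·17 + 7·5 = −2·17 + 7·(22 − 1·17) = 7·22 − 9·17 = 7·22 − 9·(61 − 2·22) = −9·61 + 25·22 = −9·61 + 25·(205 − 3·61) = 25·205 − 84·61 = 25·205 − 84·(676 − 3·205) = −84·676 + 277·205, i.e. 205·277 + 676·(-84) = 1.
Scaling by 601 gives the particular solution (m, n) = (166477, -50484).
Subtracting 246·676 from m and adding 246·205 to n gives the tidier solution (181, -54).
Indeed 205·181 + 676·(-54) = 37105 − 36504 = 601.

m = 181, n = -54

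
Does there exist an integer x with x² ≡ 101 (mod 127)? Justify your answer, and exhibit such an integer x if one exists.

Apply Euler's criterion with the prime 127: 101 is a quadratic residue iff 101^63 ≡ 1 (mod 127), and a non-residue iff it is ≡ −1.
Repeated squaring mod 127: 101^2 = 10201 ≡ 41; 101^4 ≡ 41² = 1681 ≡ 30; 101^8 ≡ 30² = 900 ≡ 11; 101^16 ≡ 11² = 121 ≡ 121; 101^32 ≡ 121² = 14641 ≡ 36.
Since 63 = 32 + 16 + 8 + 4 + 2 + 1, 101^63 ≡ 36 · 121 · 11 · 30 · 41 · 101; multiplying out mod 127: 36·121 = 4356 ≡ 38, then 38·11 = 418 ≡ 37, then 37·30 = 1110 ≡ 94, then 94·41 = 3854 ≡ 44, then 44·101 = 4444 ≡ 126. Thus 101^63 ≡ 126 ≡ −1 (mod 127).
The value −1 means 101 is a non-residue modulo 127, so x² ≡ 101 (mod 127) is impossible.

No, no such integer exists.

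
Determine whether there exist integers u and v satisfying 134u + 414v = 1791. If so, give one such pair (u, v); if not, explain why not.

Both 134 and 414 are divisible by gcd(134, 414) = 2, hence so is any combination 134u + 414v.
But 1791 = 2·895 + 1, so 2 ∤ 1791.
Therefore 134u + 414v = 1791 has no solution in integers.

No, no such integers exist.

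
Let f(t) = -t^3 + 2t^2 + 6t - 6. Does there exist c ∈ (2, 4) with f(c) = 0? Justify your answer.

f(2) = 6 and f(4) = -14, which have opposite signs.
f is continuous everywhere (it is a polynomial), in particular on [2, 4].
By the Intermediate Value Theorem f must vanish at some point of (2, 4).

Yes, such a c exists.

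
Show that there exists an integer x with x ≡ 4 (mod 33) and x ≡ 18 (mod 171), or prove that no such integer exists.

No, no such integer exists.

Reduce both congruences modulo 3, which divides 33 and 171: they say x ≡ 4 (mod 3) and x ≡ 18 (mod 3).
These are incompatible: 4 − 18 = -14 is not divisible by 3.
So no integer satisfies both congruences.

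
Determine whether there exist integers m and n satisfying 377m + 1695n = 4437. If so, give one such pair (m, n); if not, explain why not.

377 and 1695 are coprime, so 377m + 1695n ranges over all of ℤ.
Run the Euclidean algorithm on 1695 and 377: 1695 = 4·377 + 187, 377 = 2·187 + 3, 187 = 62·3 + 1, 3 = 3·1 + 0.
Unwinding: 1 = 187 − 62·3 = 187 − 62·(377 − 2·187) = −62·377 + 125·187 = −62·377 + 125·(1695 − 4·377) = 125·1695 − 562·377, i.e. 377·(-562) + 1695·125 = 1.
Scaling by 4437 gives the particular solution (m, n) = (-2493594, 554625).
The general solution is m = -2493594 + 1695k, n = 554625 − 377k; taking k = 1472 gives the smaller pair m = 1446, n = -319.
Indeed 377·1446 + 1695·(-319) = 545142 − 540705 = 4437.

m = 1446, n = -319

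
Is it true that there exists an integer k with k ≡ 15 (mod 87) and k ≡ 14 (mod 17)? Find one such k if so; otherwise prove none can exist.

The moduli 87 and 17 are coprime, so by the Chinese Remainder Theorem a unique solution modulo 1479 exists.
Write k = 15 + 87t and require 15 + 87t ≡ 14 (mod 17), i.e. 87t ≡ 16 (mod 17).
87 ≡ 2 (mod 17), so this reads 2t ≡ 16 (mod 17). To invert 2 modulo 17: 17 = 8·2 + 1, 2 = 2·1 + 0, and unwinding, 1 = 17 − 8·2. Thus 2⁻¹ ≡ -8 ≡ 9 (mod 17).
Therefore t ≡ 9·16 = 144 ≡ 8 (mod 17).
With t = 8: k = 15 + 87·8 = 711.
Indeed 711 ≡ 15 (mod 87) and 711 ≡ 14 (mod 17).

k = 711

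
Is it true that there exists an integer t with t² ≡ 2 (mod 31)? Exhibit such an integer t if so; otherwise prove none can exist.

t = 23 works: 23² = 529, and 529 − 2 = 527 = 17·31.

t = 23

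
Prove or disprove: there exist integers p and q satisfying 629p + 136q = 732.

Any value of 629p + 136q is a multiple of gcd(629, 136) = 17.
But 732 = 17·43 + 1, so 17 ∤ 732.
Therefore 629p + 136q = 732 has no solution in integers.

No such integers exist.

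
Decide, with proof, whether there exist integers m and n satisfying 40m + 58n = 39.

Any value of 40m + 58n is a multiple of gcd(40, 58) = 2.
But 39 is not a multiple of 2 (it leaves remainder 1).
Therefore 40m + 58n = 39 has no solution in integers.

No such integers exist.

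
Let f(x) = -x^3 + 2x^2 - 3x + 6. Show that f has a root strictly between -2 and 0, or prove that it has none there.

No.

f(-2) = 28 and f(0) = 6, both positive.
The derivative f'(x) = -3x^2 + 4x - 3 is a quadratic with discriminant 4² − 4·(-3)·(-3) = -20 < 0; it never vanishes, so it is always negative (sign of the leading coefficient).
Hence f is strictly decreasing on ℝ, and in particular on [-2, 0]. A strictly monotone function with same-sign endpoint values stays positive on the whole interval, so f has no zero in (-2, 0).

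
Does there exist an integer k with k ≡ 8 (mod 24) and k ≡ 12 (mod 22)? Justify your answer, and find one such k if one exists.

Here gcd(24, 22) = 2, and both 8 and 12 leave remainder 0 mod 2, so the system is consistent.
Step through k = 8, 8 + 24, 8 + 2·24, …: the values 8, 32, 56 reduce mod 22 to 8, 10, 12. The value 56 hits 12.
Indeed 56 ≡ 8 (mod 24) and 56 ≡ 12 (mod 22).

k = 56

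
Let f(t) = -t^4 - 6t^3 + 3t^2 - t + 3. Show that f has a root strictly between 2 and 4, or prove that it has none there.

f(2) = -51 and f(4) = -593, both negative, so a sign-change argument is unavailable; we show f keeps this sign on the whole interval.
Substitute t = 2 + u, where 0 < u < 2 on the interval. Expanding, f(2 + u) = -u^4 - 14u^3 - 57u^2 - 93u - 51.
All 5 nonzero coefficients of this polynomial in u are negative; hence for u > 0 the value is a sum of negative terms (the constant -51 among them).
So f is strictly negative on (2, 4); no root exists in the interval.

f has no root in that interval.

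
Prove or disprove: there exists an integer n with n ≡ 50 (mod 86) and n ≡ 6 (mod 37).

n = 1856

The moduli 86 and 37 are coprime, so by the Chinese Remainder Theorem a unique solution modulo 3182 exists.
Write n = 50 + 86t and require 50 + 86t ≡ 6 (mod 37), i.e. 86t ≡ 30 (mod 37).
86 ≡ 12 (mod 37), so this reads 12t ≡ 30 (mod 37). Since 12·34 = 408 = 11·37 + 1, the inverse of 12 mod 37 is 34.
Multiplying by 34: t ≡ 34·30 = 1020 ≡ 21 (mod 37).
With t = 21: n = 50 + 86·21 = 1856.
Indeed 1856 ≡ 50 (mod 86) and 1856 ≡ 6 (mod 37).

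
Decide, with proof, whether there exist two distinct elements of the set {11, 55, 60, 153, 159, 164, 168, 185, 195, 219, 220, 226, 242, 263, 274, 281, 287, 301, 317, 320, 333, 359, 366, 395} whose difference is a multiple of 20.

55 and 195 are such a pair.

55 mod 20 = 15 and 195 mod 20 = 15, so 195 − 55 = 140 = 7·20.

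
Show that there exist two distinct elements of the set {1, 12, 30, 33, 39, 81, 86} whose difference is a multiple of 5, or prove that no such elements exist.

Reduce each element mod 5: 1↦1, 12↦2, 30↦0, 33↦3, 39↦4, 81↦1, 86↦1. The residue 1 repeats (at 1 and 81), and 81 − 1 = 80 = 16·5.

The pair (1, 81) works.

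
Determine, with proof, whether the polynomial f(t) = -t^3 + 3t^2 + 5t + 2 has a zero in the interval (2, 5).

Such a root exists.

f(2) = 16 and f(5) = -23, which have opposite signs.
Since f is a polynomial it is continuous on [2, 5].
By the Intermediate Value Theorem, f takes the value 0 somewhere in the open interval.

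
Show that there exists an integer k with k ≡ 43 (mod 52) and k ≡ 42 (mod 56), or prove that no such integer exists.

gcd(52, 56) = 4. If k ≡ 43 (mod 52) and k ≡ 42 (mod 56), then k ≡ 43 (mod 4) and k ≡ 42 (mod 4).
These are incompatible: 43 − 42 = 1 is not divisible by 4.
Therefore no such k exists.

There is no such integer.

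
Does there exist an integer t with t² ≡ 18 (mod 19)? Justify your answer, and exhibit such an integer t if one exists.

No, no such integer exists.

Computing t² mod 19 for t = 0, 1, …, 9 (enough, by the symmetry t ↦ 19 − t) gives 0, 1, 4, 9, 16, 6, 17, 11, 7, 5.
So the quadratic residues mod 19 are {0, 1, 4, 5, 6, 7, 9, 11, 16, 17}, and 18 is not among them.
Hence no integer t has t² ≡ 18 (mod 19).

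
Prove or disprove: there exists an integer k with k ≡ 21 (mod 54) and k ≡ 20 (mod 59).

The moduli 54 and 59 are coprime, so by the Chinese Remainder Theorem a unique solution modulo 3186 exists.
Any solution of the first congruence is k = 21 + 54t; substituting into the second, 54t ≡ 20 − 21 ≡ 58 (mod 59).
Invert 54 mod 59 by the Euclidean algorithm: 59 = 1·54 + 5, 54 = 10·5 + 4, 5 = 1·4 + 1, 4 = 4·1 + 0; back-substituting, 1 = 5 − 1·4 = 5 − (54 − 10·5) = −54 + 11·5 = −54 + 11·(59 − 1·54) = 11·59 − 12·54. Hence 54·(-12) ≡ 1, so 54⁻¹ ≡ -12 ≡ 47 (mod 59).
Therefore t ≡ 47·58 = 2726 ≡ 12 (mod 59).
Taking t = 12 gives k = 21 + 54·12 = 669.
Indeed 669 ≡ 21 (mod 54) and 669 ≡ 20 (mod 59).

k = 669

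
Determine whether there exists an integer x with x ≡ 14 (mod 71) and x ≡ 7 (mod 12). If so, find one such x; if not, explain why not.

Since 71 and 12 share no common factor, CRT says the pair of congruences has a solution (unique mod 852).
Write x = 14 + 71t and require 14 + 71t ≡ 7 (mod 12), i.e. 71t ≡ 5 (mod 12).
71 ≡ 11 (mod 12), so this reads 11t ≡ 5 (mod 12). Since 11·11 = 121 = 10·12 + 1, the inverse of 11 mod 12 is 11.
Multiplying by 11: t ≡ 11·5 = 55 ≡ 7 (mod 12).
With t = 7: x = 14 + 71·7 = 511.
Indeed 511 ≡ 14 (mod 71) and 511 ≡ 7 (mod 12).

x = 511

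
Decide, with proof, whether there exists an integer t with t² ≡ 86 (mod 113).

Apply Euler's criterion with the prime 113: 86 is a quadratic residue iff 86^56 ≡ 1 (mod 113), and a non-residue iff it is ≡ −1.
Squaring successively (mod 113): 86^2 = 7396 ≡ 51; 86^4 ≡ 51² = 2601 ≡ 2; 86^8 ≡ 2² = 4 ≡ 4; 86^16 ≡ 4² = 16 ≡ 16; 86^32 ≡ 16² = 256 ≡ 30.
Since 56 = 32 + 16 + 8, 86^56 ≡ 30 · 16 · 4; multiplying out mod 113: 30·16 = 480 ≡ 28, then 28·4 = 112 ≡ 112. Thus 86^56 ≡ 112 ≡ −1 (mod 113).
By Euler's criterion 86 is a quadratic non-residue mod 113: no t satisfies t² ≡ 86 (mod 113).

There is no such integer.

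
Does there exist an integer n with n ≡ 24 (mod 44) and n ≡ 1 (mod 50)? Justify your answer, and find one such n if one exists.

There is no such integer.

Both moduli are multiples of 2 = gcd(44, 50), so any solution would satisfy n ≡ 24 and n ≡ 1 modulo 2 simultaneously.
These are incompatible: 24 − 1 = 23 is not divisible by 2.
Therefore no such n exists.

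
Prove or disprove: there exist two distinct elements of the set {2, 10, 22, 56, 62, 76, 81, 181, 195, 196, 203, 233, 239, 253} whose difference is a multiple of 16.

Two integers differ by a multiple of 16 exactly when they have the same residue mod 16. The residues are 2↦2, 10↦10, 22↦6, 56↦8, 62↦14, 76↦12, 81↦1, 181↦5, 195↦3, 196↦4, 203↦11, 233↦9, 239↦15, 253↦13.
All 14 residues are distinct, so no two elements differ by a multiple of 16.

There is no such pair.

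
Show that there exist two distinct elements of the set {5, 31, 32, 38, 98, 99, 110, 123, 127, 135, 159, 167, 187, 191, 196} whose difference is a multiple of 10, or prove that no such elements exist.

Yes: 5 and 135.

Both 5 and 135 leave remainder 5 on division by 10; their difference 130 = 13·10 is a multiple of 10.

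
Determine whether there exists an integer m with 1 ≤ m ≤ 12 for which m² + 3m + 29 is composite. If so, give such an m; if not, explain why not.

At m = 4: 4² + 3·4 + 29 = 57 = 3·19, which is composite.

m = 4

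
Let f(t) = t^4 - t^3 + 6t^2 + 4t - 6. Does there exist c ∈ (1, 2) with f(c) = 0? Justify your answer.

f(1) = 4 and f(2) = 34, both positive, so a sign-change argument is unavailable; we show f keeps this sign on the whole interval.
Shift to the endpoint 1: with t = 1 + u (0 < u < 1), one computes f(1 + u) = u^4 + 3u^3 + 9u^2 + 17u + 4.
The nonzero coefficients here are all positive, so for u > 0 every term is positive (or zero), and the constant term 4 is strictly positive.
Therefore f(t) > 0 throughout (1, 2), and f has no zero there.

No.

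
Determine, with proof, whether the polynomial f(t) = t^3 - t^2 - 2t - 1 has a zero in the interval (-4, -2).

No such root exists.

f(-4) = -73 and f(-2) = -9, both negative, so a sign-change argument is unavailable; we show f keeps this sign on the whole interval.
Shift to the endpoint -2: with t = -2 − u (0 < u < 2), one computes f(-2 − u) = -u^3 - 7u^2 - 14u - 9.
All 4 nonzero coefficients of this polynomial in u are negative; hence for u > 0 the value is a sum of negative terms (the constant -9 among them).
So f is strictly negative on (-4, -2); no root exists in the interval.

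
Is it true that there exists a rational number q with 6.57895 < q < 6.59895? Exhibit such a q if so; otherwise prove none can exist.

Scale by 12: the interval becomes (78.94740, 79.18740), which contains the integer 79.
So q = 79/12 works: it is a ratio of integers, and dividing 12·6.57895 < 79 < 12·6.59895 through by 12 gives 6.57895 < 79/12 < 6.59895.

q = 79/12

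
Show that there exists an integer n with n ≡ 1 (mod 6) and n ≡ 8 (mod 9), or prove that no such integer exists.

gcd(6, 9) = 3. If n ≡ 1 (mod 6) and n ≡ 8 (mod 9), then n ≡ 1 (mod 3) and n ≡ 8 (mod 3).
However 1 ≡ 1 and 8 ≡ 2 (mod 3), and 1 ≠ 2.
Therefore no such n exists.

No such integer exists.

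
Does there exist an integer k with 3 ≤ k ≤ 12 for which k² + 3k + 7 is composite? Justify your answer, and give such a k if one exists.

At k = 12: 12² + 3·12 + 7 = 187 = 11·17, which is composite.

k = 12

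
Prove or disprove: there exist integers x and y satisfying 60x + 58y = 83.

Any value of 60x + 58y is a multiple of gcd(60, 58) = 2.
But 83 = 2·41 + 1, so 2 ∤ 83.
So the equation is unsolvable over ℤ.

There are no such integers.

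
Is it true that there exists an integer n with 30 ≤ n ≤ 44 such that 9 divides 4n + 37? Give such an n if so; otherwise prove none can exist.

At n = 38 we get 4·38 + 37 = 189, and 189 = 9·21.

n = 38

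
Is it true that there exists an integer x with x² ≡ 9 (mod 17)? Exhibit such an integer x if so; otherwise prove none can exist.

x = 3

Take x = 3. Then 3² = 9, and since 0 ≤ 9 < 17 this is already reduced: 3² ≡ 9 (mod 17).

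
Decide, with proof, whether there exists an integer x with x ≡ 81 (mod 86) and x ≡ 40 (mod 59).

x = 3521

Since 86 and 59 share no common factor, CRT says the pair of congruences has a solution (unique mod 5074).
Any solution of the first congruence is x = 81 + 86t; substituting into the second, 86t ≡ 40 − 81 ≡ 18 (mod 59).
86 ≡ 27 (mod 59), so this reads 27t ≡ 18 (mod 59). To invert 27 modulo 59: 59 = 2·27 + 5, 27 = 5·5 + 2, 5 = 2·2 + 1, 2 = 2·1 + 0, and unwinding, 1 = 5 − 2·2 = 5 − 2·(27 − 5·5) = −2·27 + 11·5 = −2·27 + 11·(59 − 2·27) = 11·59 − 24·27. Thus 27⁻¹ ≡ -24 ≡ 35 (mod 59).
Multiplying by 35: t ≡ 35·18 = 630 ≡ 40 (mod 59).
With t = 40: x = 81 + 86·40 = 3521.
Check: 3521 mod 86 = 81, 3521 mod 59 = 40. ✓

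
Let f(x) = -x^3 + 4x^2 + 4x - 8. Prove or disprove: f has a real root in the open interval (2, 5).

Such a root exists.

f(2) = 8 and f(5) = -13, which have opposite signs.
f is continuous everywhere (it is a polynomial), in particular on [2, 5].
By the Intermediate Value Theorem f must vanish at some point of (2, 5).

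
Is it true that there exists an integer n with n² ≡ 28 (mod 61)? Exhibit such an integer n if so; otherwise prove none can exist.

61 is prime, so by Euler's criterion 28 is a square mod 61 iff 28^((61−1)/2) = 28^30 ≡ 1 (mod 61).
Repeated squaring mod 61: 28^2 = 784 ≡ 52; 28^4 ≡ 52² = 2704 ≡ 20; 28^8 ≡ 20² = 400 ≡ 34; 28^16 ≡ 34² = 1156 ≡ 58.
Since 30 = 16 + 8 + 4 + 2, 28^30 ≡ 58 · 34 · 20 · 52; multiplying out mod 61: 58·34 = 1972 ≡ 20, then 20·20 = 400 ≡ 34, then 34·52 = 1768 ≡ 60. Thus 28^30 ≡ 60 ≡ −1 (mod 61).
The value −1 means 28 is a non-residue modulo 61, so n² ≡ 28 (mod 61) is impossible.

No such integer exists.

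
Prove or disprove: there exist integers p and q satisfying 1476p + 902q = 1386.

Both 1476 and 902 are divisible by gcd(1476, 902) = 82, hence so is any combination 1476p + 902q.
But 1386 is not a multiple of 82 (it leaves remainder 74).
So the equation is unsolvable over ℤ.

No, no such integers exist.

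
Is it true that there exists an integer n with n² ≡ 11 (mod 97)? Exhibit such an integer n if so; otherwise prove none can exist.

n = 37

Take n = 37. Then 37² = 1369 = 14·97 + 11, so 37² ≡ 11 (mod 97).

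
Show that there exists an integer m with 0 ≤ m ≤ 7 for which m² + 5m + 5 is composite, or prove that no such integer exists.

m = 5

At m = 5: 5² + 5·5 + 5 = 55 = 5·11, which is composite.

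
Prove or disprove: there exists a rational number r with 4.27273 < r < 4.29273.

Scale by 7: the interval becomes (29.90911, 30.04911), which contains the integer 30.
So r = 30/7 works: it is a ratio of integers, and dividing 7·4.27273 < 30 < 7·4.29273 through by 7 gives 4.27273 < 30/7 < 4.29273.

r = 30/7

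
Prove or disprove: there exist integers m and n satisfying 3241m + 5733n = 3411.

No such integers exist.

Any value of 3241m + 5733n is a multiple of gcd(3241, 5733) = 7.
But 3411 is not a multiple of 7 (it leaves remainder 2).
So the equation is unsolvable over ℤ.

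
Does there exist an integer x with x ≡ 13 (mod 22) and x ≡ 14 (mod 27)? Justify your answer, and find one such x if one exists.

Since 22 and 27 share no common factor, CRT says the pair of congruences has a solution (unique mod 594).
Any solution of the first congruence is x = 13 + 22t; substituting into the second, 22t ≡ 14 − 13 ≡ 1 (mod 27).
Note 22·16 = 352 ≡ 1 (mod 27) (as 352 − 1 = 13·27), so 22⁻¹ ≡ 16.
Therefore t ≡ 16·1 = 16 (mod 27).
With t = 16: x = 13 + 22·16 = 365.
Check: 365 mod 22 = 13, 365 mod 27 = 14. ✓

x = 365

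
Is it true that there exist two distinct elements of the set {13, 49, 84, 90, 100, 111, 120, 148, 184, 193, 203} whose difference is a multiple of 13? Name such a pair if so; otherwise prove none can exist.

No, no such pair exists.

Two integers differ by a multiple of 13 exactly when they have the same residue mod 13. The residues are 13↦0, 49↦10, 84↦6, 90↦12, 100↦9, 111↦7, 120↦3, 148↦5, 184↦2, 193↦11, 203↦8.
All 11 residues are distinct, so no two elements differ by a multiple of 13.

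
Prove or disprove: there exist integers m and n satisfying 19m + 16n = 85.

m = 7, n = -3

19 and 16 are coprime, so 19m + 16n ranges over all of ℤ.
Euclidean algorithm: 19 = 1·16 + 3, 16 = 5·3 + 1, 3 = 3·1 + 0.
Unwinding: 1 = 16 − 5·3 = 16 − 5·(19 − 1·16) = −5·19 + 6·16, i.e. 19·(-5) + 16·6 = 1.
Multiplying through by 85: m = (-5)·85 = -425, n = 6·85 = 510 is a solution.
Shifting by a multiple of (16, −19) keeps it a solution: m = -425 + 27·16 = 7, n = 510 − 27·19 = -3.
Check: 19·7 + 16·(-3) = 133 − 48 = 85. ✓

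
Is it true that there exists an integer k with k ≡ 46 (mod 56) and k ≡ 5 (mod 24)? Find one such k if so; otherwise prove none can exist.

There is no such integer.

gcd(56, 24) = 8. If k ≡ 46 (mod 56) and k ≡ 5 (mod 24), then k ≡ 46 (mod 8) and k ≡ 5 (mod 8).
But 46 mod 8 = 6 while 5 mod 8 = 5, a contradiction.
So no integer satisfies both congruences.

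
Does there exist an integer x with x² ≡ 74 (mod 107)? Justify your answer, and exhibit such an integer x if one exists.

Apply Euler's criterion with the prime 107: 74 is a quadratic residue iff 74^53 ≡ 1 (mod 107), and a non-residue iff it is ≡ −1.
Repeated squaring mod 107: 74^2 = 5476 ≡ 19; 74^4 ≡ 19² = 361 ≡ 40; 74^8 ≡ 40² = 1600 ≡ 102; 74^16 ≡ 102² = 10404 ≡ 25; 74^32 ≡ 25² = 625 ≡ 90.
Since 53 = 32 + 16 + 4 + 1, 74^53 ≡ 90 · 25 · 40 · 74; multiplying out mod 107: 90·25 = 2250 ≡ 3, then 3·40 = 120 ≡ 13, then 13·74 = 962 ≡ 106. Thus 74^53 ≡ 106 ≡ −1 (mod 107).
The value −1 means 74 is a non-residue modulo 107, so x² ≡ 74 (mod 107) is impossible.

No such integer exists.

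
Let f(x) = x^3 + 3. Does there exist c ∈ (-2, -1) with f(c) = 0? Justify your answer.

Such a root exists.

f(-2) = -5 and f(-1) = 2, which have opposite signs.
f is continuous everywhere (it is a polynomial), in particular on [-2, -1].
So by the Intermediate Value Theorem there is a c strictly between -2 and -1 with f(c) = 0.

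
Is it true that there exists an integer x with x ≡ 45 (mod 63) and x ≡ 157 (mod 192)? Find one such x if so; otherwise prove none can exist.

No, no such integer exists.

gcd(63, 192) = 3. If x ≡ 45 (mod 63) and x ≡ 157 (mod 192), then x ≡ 45 (mod 3) and x ≡ 157 (mod 3).
However 45 ≡ 0 and 157 ≡ 1 (mod 3), and 0 ≠ 1.
Hence the system has no solution.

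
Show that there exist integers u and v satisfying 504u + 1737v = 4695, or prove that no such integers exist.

Both 504 and 1737 are divisible by gcd(504, 1737) = 9, hence so is any combination 504u + 1737v.
But 4695 = 9·521 + 6, so 9 ∤ 4695.
So the equation is unsolvable over ℤ.

No such integers exist.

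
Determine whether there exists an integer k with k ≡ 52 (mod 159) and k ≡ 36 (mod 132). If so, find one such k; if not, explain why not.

No, no such integer exists.

gcd(159, 132) = 3. If k ≡ 52 (mod 159) and k ≡ 36 (mod 132), then k ≡ 52 (mod 3) and k ≡ 36 (mod 3).
However 52 ≡ 1 and 36 ≡ 0 (mod 3), and 1 ≠ 0.
Hence the system has no solution.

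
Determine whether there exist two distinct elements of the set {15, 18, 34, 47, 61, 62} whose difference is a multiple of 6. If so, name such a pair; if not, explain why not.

Two integers differ by a multiple of 6 exactly when they have the same residue mod 6. The residues are 15↦3, 18↦0, 34↦4, 47↦5, 61↦1, 62↦2.
No residue repeats among the 6 elements, so no pair has difference ≡ 0 (mod 6).

There is no such pair.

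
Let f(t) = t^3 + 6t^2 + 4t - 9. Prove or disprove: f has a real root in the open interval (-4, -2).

Such a root exists.

f(-4) = 7 and f(-2) = -1, which have opposite signs.
Since f is a polynomial it is continuous on [-4, -2].
By the Intermediate Value Theorem, f takes the value 0 somewhere in the open interval.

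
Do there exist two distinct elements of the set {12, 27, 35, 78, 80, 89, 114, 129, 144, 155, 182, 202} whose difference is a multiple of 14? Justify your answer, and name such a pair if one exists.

There is no such pair.

Two integers differ by a multiple of 14 exactly when they have the same residue mod 14. The residues are 12↦12, 27↦13, 35↦7, 78↦8, 80↦10, 89↦5, 114↦2, 129↦3, 144↦4, 155↦1, 182↦0, 202↦6.
No residue repeats among the 12 elements, so no pair has difference ≡ 0 (mod 14).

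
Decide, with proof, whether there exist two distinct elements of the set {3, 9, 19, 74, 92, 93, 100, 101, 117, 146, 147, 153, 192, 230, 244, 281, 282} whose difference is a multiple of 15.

Reduce each element mod 15: 3↦3, 9↦9, 19↦4, 74↦14, 92↦2, 93↦3, 100↦10, 101↦11, 117↦12, 146↦11, 147↦12, 153↦3, 192↦12, 230↦5, 244↦4, 281↦11, 282↦12. The residue 3 repeats (at 3 and 93), and 93 − 3 = 90 = 6·15.

3 and 93 are such a pair.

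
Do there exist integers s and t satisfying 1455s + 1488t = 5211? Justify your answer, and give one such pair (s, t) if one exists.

gcd(1455, 1488) = 3, and 3 divides 5211, so integer solutions exist.
Dividing through by 3 reduces the equation to 485s + 496t = 1737.
Euclidean algorithm: 496 = 1·485 + 11, 485 = 44·11 + 1, 11 = 11·1 + 0.
Back-substituting, 1 = 485 − 44·11 = 485 − 44·(496 − 1·485) = −44·496 + 45·485; that is, 485·45 + 496·(-44) = 1.
Scaling by 1737 gives the particular solution (s, t) = (78165, -76428).
The general solution is s = 78165 + 496k, t = -76428 − 485k; taking k = -157 gives the smaller pair s = 293, t = -283.
Check: 1455·293 + 1488·(-283) = 426315 − 421104 = 5211. ✓

s = 293, t = -283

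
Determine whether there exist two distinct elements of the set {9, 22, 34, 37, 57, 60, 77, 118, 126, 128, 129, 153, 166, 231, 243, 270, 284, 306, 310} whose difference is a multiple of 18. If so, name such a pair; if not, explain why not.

Reduce each element mod 18: 9↦9, 22↦4, 34↦16, 37↦1, 57↦3, 60↦6, 77↦5, 118↦10, 126↦0, 128↦2, 129↦3, 153↦9, 166↦4, 231↦15, 243↦9, 270↦0, 284↦14, 306↦0, 310↦4. The residue 9 repeats (at 9 and 153), and 153 − 9 = 144 = 8·18.

9 and 153 are such a pair.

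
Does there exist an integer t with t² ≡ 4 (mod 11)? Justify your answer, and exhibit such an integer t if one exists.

Take t = 2. Then 2² = 4, and since 0 ≤ 4 < 11 this is already reduced: 2² ≡ 4 (mod 11).

t = 2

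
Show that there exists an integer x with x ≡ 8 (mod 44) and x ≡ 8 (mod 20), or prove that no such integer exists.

gcd(44, 20) = 4. A simultaneous solution exists iff 8 ≡ 8 (mod 4); here 8 mod 4 = 0 = 8 mod 4, so it does.
The smallest candidate x = 8 works directly: 8 ≡ 8 (mod 20).
Check: 8 mod 44 = 8, 8 mod 20 = 8. ✓

x = 8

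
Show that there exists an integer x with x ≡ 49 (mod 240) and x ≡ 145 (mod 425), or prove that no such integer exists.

Reduce both congruences modulo 5, which divides 240 and 425: they say x ≡ 49 (mod 5) and x ≡ 145 (mod 5).
However 49 ≡ 4 and 145 ≡ 0 (mod 5), and 4 ≠ 0.
Therefore no such x exists.

No such integer exists.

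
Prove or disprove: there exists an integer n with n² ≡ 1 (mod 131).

Take n = 130. Then 130² = 16900 = 129·131 + 1, so 130² ≡ 1 (mod 131).

n = 130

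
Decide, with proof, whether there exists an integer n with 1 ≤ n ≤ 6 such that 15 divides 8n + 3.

No, no such integer n in that range exists.

For n = 1, 2, …, 6 the values of 8n + 3 modulo 15 are 11, 4, 12, 5, 13, 6 respectively.
The residue 0 does not occur, so no n in [1, 6] makes 8n + 3 a multiple of 15.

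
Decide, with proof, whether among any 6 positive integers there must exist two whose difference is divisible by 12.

No, the set {26, 27, 28, 29, 30, 31} is a counterexample.

Take the 6 consecutive integers 26, 27, …, 31: their residues mod 12 are all distinct because 6 ≤ 12.
Any two of them differ by at most 5 < 12 and by at least 1, so no difference is a multiple of 12.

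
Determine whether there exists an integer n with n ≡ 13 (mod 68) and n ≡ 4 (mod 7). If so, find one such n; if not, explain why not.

gcd(68, 7) = 1, so the Chinese Remainder Theorem guarantees exactly one residue class mod 476 satisfying both.
Any solution of the first congruence is n = 13 + 68t; substituting into the second, 68t ≡ 4 − 13 ≡ 5 (mod 7).
68 ≡ 5 (mod 7), so this reads 5t ≡ 5 (mod 7). Since 5·3 = 15 = 2·7 + 1, the inverse of 5 mod 7 is 3.
Multiplying by 3: t ≡ 3·5 = 15 ≡ 1 (mod 7).
Taking t = 1 gives n = 13 + 68·1 = 81.
Check: 81 mod 68 = 13, 81 mod 7 = 4. ✓

n = 81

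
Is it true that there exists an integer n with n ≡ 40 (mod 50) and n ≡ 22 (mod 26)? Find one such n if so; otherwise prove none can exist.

n = 490

The moduli are not coprime: gcd(50, 26) = 2. Compatibility requires 2 ∣ (22 − 40) = -18, which holds, so solutions exist.
Put n = 40 + 50t, so we need 50t ≡ 8 (mod 26), equivalently (divide by 2) 25t ≡ 4 (mod 13).
25 ≡ 12 (mod 13), so this reads 12t ≡ 4 (mod 13). To invert 12 modulo 13: 13 = 1·12 + 1, 12 = 12·1 + 0, and unwinding, 1 = 13 − 1·12. Thus 12⁻¹ ≡ -1 ≡ 12 (mod 13).
Multiplying by 12: t ≡ 12·4 = 48 ≡ 9 (mod 13).
Then n = 40 + 50·9 = 490.
Check: 490 mod 50 = 40, 490 mod 26 = 22. ✓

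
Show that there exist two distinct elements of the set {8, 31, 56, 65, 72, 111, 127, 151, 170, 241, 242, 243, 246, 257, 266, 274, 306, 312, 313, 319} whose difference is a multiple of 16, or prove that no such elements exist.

Reduce each element mod 16: 8↦8, 31↦15, 56↦8, 65↦1, 72↦8, 111↦15, 127↦15, 151↦7, 170↦10, 241↦1, 242↦2, 243↦3, 246↦6, 257↦1, 266↦10, 274↦2, 306↦2, 312↦8, 313↦9, 319↦15. The residue 8 repeats (at 8 and 56), and 56 − 8 = 48 = 3·16.

8 and 56 are such a pair.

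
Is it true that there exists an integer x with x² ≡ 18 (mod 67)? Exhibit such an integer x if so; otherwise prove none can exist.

No, no such integer exists.

67 is prime, so by Euler's criterion 18 is a square mod 67 iff 18^((67−1)/2) = 18^33 ≡ 1 (mod 67).
Squaring successively (mod 67): 18^2 = 324 ≡ 56; 18^4 ≡ 56² = 3136 ≡ 54; 18^8 ≡ 54² = 2916 ≡ 35; 18^16 ≡ 35² = 1225 ≡ 19; 18^32 ≡ 19² = 361 ≡ 26.
Since 33 = 32 + 1, 18^33 ≡ 26 · 18; multiplying out mod 67: 26·18 = 468 ≡ 66. Thus 18^33 ≡ 66 ≡ −1 (mod 67).
The value −1 means 18 is a non-residue modulo 67, so x² ≡ 18 (mod 67) is impossible.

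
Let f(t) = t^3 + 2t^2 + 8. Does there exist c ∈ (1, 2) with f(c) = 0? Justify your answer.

f(1) = 11 and f(2) = 24, both positive, so a sign-change argument is unavailable; we show f keeps this sign on the whole interval.
Shift to the endpoint 1: with t = 1 + u (0 < u < 1), one computes f(1 + u) = u^3 + 5u^2 + 7u + 11.
The nonzero coefficients here are all positive, so for u > 0 every term is positive (or zero), and the constant term 11 is strictly positive.
So f is strictly positive on (1, 2); no root exists in the interval.

No such root exists.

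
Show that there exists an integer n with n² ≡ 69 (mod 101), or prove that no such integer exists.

101 is prime, so by Euler's criterion 69 is a square mod 101 iff 69^((101−1)/2) = 69^50 ≡ 1 (mod 101).
Repeated squaring mod 101: 69^2 = 4761 ≡ 14; 69^4 ≡ 14² = 196 ≡ 95; 69^8 ≡ 95² = 9025 ≡ 36; 69^16 ≡ 36² = 1296 ≡ 84; 69^32 ≡ 84² = 7056 ≡ 87.
Since 50 = 32 + 16 + 2, 69^50 ≡ 87 · 84 · 14; multiplying out mod 101: 87·84 = 7308 ≡ 36, then 36·14 = 504 ≡ 100. Thus 69^50 ≡ 100 ≡ −1 (mod 101).
The value −1 means 69 is a non-residue modulo 101, so n² ≡ 69 (mod 101) is impossible.

No such integer exists.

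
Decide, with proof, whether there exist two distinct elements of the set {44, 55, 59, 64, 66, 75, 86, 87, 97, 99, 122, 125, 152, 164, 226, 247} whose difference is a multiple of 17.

Two integers differ by a multiple of 17 exactly when they have the same residue mod 17. The residues are 44↦10, 55↦4, 59↦8, 64↦13, 66↦15, 75↦7, 86↦1, 87↦2, 97↦12, 99↦14, 122↦3, 125↦6, 152↦16, 164↦11, 226↦5, 247↦9.
These 16 residues are pairwise different, hence no difference of two elements is divisible by 17.

No such pair exists.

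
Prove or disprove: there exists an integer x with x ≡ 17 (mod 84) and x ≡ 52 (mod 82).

No such integer exists.

gcd(84, 82) = 2. If x ≡ 17 (mod 84) and x ≡ 52 (mod 82), then x ≡ 17 (mod 2) and x ≡ 52 (mod 2).
However 17 ≡ 1 and 52 ≡ 0 (mod 2), and 1 ≠ 0.
Hence the system has no solution.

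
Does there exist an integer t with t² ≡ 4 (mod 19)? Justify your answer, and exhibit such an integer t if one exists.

t = 2

Take t = 2. Then 2² = 4, and since 0 ≤ 4 < 19 this is already reduced: 2² ≡ 4 (mod 19).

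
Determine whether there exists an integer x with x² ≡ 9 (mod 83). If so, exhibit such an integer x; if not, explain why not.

x = 3

Take x = 3. Then 3² = 9, and since 0 ≤ 9 < 83 this is already reduced: 3² ≡ 9 (mod 83).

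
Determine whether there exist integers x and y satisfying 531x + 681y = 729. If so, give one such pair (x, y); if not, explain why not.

x = 36, y = -27

gcd(531, 681) = 3, and 3 divides 729, so integer solutions exist.
Dividing through by 3 reduces the equation to 177x + 227y = 243.
Run the Euclidean algorithm on 227 and 177: 227 = 1·177 + 50, 177 = 3·50 + 27, 50 = 1·27 + 23, 27 = 1·23 + 4, 23 = 5·4 + 3, 4 = 1·3 + 1, 3 = 3·1 + 0.
Back-substituting, 1 = 4 − 1·3 = 4 − (23 − 5·4) = −23 + 6·4 = −23 + 6·(27 − 1·23) = 6·27 − 7·23 = 6·27 − 7·(50 − 1·27) = −7·50 + 13·27 = −7·50 + 13·(177 − 3·50) = 13·177 − 46·50 = 13·177 − 46·(227 − 1·177) = −46·227 + 59·177; that is, 177·59 + 227·(-46) = 1.
Multiplying through by 243: x = 59·243 = 14337, y = (-46)·243 = -11178 is a solution.
Subtracting 63·227 from x and adding 63·177 to y gives the tidier solution (36, -27).
Indeed 531·36 + 681·(-27) = 19116 − 18387 = 729.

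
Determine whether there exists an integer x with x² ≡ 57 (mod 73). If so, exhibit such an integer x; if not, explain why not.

x = 35 works: 35² = 1225, and 1225 − 57 = 1168 = 16·73.

x = 35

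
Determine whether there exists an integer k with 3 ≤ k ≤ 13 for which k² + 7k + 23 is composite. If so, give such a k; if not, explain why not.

k = 7

At k = 7: 7² + 7·7 + 23 = 121 = 11·11, which is composite.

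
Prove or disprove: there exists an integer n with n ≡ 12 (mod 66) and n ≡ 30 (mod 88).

Both moduli are multiples of 22 = gcd(66, 88), so any solution would satisfy n ≡ 12 and n ≡ 30 modulo 22 simultaneously.
These are incompatible: 12 − 30 = -18 is not divisible by 22.
So no integer satisfies both congruences.

No such integer exists.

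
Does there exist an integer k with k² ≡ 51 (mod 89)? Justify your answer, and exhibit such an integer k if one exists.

89 is prime, so by Euler's criterion 51 is a square mod 89 iff 51^((89−1)/2) = 51^44 ≡ 1 (mod 89).
Repeated squaring mod 89: 51^2 = 2601 ≡ 20; 51^4 ≡ 20² = 400 ≡ 44; 51^8 ≡ 44² = 1936 ≡ 67; 51^16 ≡ 67² = 4489 ≡ 39; 51^32 ≡ 39² = 1521 ≡ 8.
Since 44 = 32 + 8 + 4, 51^44 ≡ 8 · 67 · 44; multiplying out mod 89: 8·67 = 536 ≡ 2, then 2·44 = 88 ≡ 88. Thus 51^44 ≡ 88 ≡ −1 (mod 89).
The value −1 means 51 is a non-residue modulo 89, so k² ≡ 51 (mod 89) is impossible.

No, no such integer exists.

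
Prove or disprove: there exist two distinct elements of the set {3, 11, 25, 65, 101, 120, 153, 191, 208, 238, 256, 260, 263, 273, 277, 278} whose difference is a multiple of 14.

Reduce each element mod 14: 3↦3, 11↦11, 25↦11, 65↦9, 101↦3, 120↦8, 153↦13, 191↦9, 208↦12, 238↦0, 256↦4, 260↦8, 263↦11, 273↦7, 277↦11, 278↦12. The residue 3 repeats (at 3 and 101), and 101 − 3 = 98 = 7·14.

3 and 101 are such a pair.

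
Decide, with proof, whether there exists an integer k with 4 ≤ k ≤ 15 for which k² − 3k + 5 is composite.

At k = 10: 10² − 3·10 + 5 = 75 = 3·25, which is composite.

k = 10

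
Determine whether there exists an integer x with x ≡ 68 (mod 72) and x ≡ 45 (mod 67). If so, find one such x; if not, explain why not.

x = 3596

Since 72 and 67 share no common factor, CRT says the pair of congruences has a solution (unique mod 4824).
Any solution of the first congruence is x = 68 + 72t; substituting into the second, 72t ≡ 45 − 68 ≡ 44 (mod 67).
72 ≡ 5 (mod 67), so this reads 5t ≡ 44 (mod 67). To invert 5 modulo 67: 67 = 13·5 + 2, 5 = 2·2 + 1, 2 = 2·1 + 0, and unwinding, 1 = 5 − 2·2 = 5 − 2·(67 − 13·5) = −2·67 + 27·5. Thus 5⁻¹ ≡ 27 (mod 67).
Therefore t ≡ 27·44 = 1188 ≡ 49 (mod 67).
Taking t = 49 gives x = 68 + 72·49 = 3596.
Indeed 3596 ≡ 68 (mod 72) and 3596 ≡ 45 (mod 67).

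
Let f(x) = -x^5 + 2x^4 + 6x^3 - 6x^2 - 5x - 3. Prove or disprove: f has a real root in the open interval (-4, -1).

Such a root exists.

f(-4) = 1073 and f(-1) = -7, which have opposite signs.
As a polynomial, f is continuous on every closed interval.
By the Intermediate Value Theorem f must vanish at some point of (-4, -1).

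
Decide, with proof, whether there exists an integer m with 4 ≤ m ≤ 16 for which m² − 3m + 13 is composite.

At m = 16: 16² − 3·16 + 13 = 221 = 13·17, which is composite.

m = 16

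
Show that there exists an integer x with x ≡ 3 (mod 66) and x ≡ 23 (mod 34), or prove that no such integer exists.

gcd(66, 34) = 2. A simultaneous solution exists iff 3 ≡ 23 (mod 2); here 3 mod 2 = 1 = 23 mod 2, so it does.
The integers ≡ 3 (mod 66) are 3, 69, 135, 201, 267, 333, 399, 465, …; their remainders mod 34 are 3, 1, 33, 31, 29, 27, 25, 23, so x = 465 is the first that is ≡ 23 (mod 34).
Indeed 465 ≡ 3 (mod 66) and 465 ≡ 23 (mod 34).

x = 465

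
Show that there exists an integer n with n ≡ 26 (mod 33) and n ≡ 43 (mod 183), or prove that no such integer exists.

Both moduli are multiples of 3 = gcd(33, 183), so any solution would satisfy n ≡ 26 and n ≡ 43 modulo 3 simultaneously.
These are incompatible: 26 − 43 = -17 is not divisible by 3.
Hence the system has no solution.

No such integer exists.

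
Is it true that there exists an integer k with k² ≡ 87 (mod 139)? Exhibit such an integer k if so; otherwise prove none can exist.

There is no such integer.

Apply Euler's criterion with the prime 139: 87 is a quadratic residue iff 87^69 ≡ 1 (mod 139), and a non-residue iff it is ≡ −1.
Squaring successively (mod 139): 87^2 = 7569 ≡ 63; 87^4 ≡ 63² = 3969 ≡ 77; 87^8 ≡ 77² = 5929 ≡ 91; 87^16 ≡ 91² = 8281 ≡ 80; 87^32 ≡ 80² = 6400 ≡ 6; 87^64 ≡ 6² = 36 ≡ 36.
Since 69 = 64 + 4 + 1, 87^69 ≡ 36 · 77 · 87; multiplying out mod 139: 36·77 = 2772 ≡ 131, then 131·87 = 11397 ≡ 138. Thus 87^69 ≡ 138 ≡ −1 (mod 139).
The value −1 means 87 is a non-residue modulo 139, so k² ≡ 87 (mod 139) is impossible.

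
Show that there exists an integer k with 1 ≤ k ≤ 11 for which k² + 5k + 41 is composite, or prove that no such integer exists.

At k = 3: 3² + 5·3 + 41 = 65 = 5·13, which is composite.

k = 3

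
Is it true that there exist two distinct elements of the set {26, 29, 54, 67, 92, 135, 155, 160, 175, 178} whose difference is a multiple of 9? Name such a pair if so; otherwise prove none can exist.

The pair (29, 92) works.

Both 29 and 92 leave remainder 2 on division by 9; their difference 63 = 7·9 is a multiple of 9.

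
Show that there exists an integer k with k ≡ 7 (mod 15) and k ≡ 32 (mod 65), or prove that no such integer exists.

k = 97

The moduli are not coprime: gcd(15, 65) = 5. Compatibility requires 5 ∣ (32 − 7) = 25, which holds, so solutions exist.
The integers ≡ 7 (mod 15) are 7, 22, 37, 52, 67, 82, 97, …; their remainders mod 65 are 7, 22, 37, 52, 2, 17, 32, so k = 97 is the first that is ≡ 32 (mod 65).
Check: 97 mod 15 = 7, 97 mod 65 = 32. ✓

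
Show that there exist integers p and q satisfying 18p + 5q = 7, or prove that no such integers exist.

Since gcd(18, 5) = 1, every integer is an integer combination of 18 and 5.
Run the Euclidean algorithm on 18 and 5: 18 = 3·5 + 3, 5 = 1·3 + 2, 3 = 1·2 + 1, 2 = 2·1 + 0.
Back-substituting, 1 = 3 − 1·2 = 3 − (5 − 1·3) = −5 + 2·3 = −5 + 2·(18 − 3·5) = 2·18 − 7·5; that is, 18·2 + 5·(-7) = 1.
Times 7: 18·14 + 5·(-49) = 7, so (14, -49) solves it.
Subtracting 2·5 from p and adding 2·18 to q gives the tidier solution (4, -13).
Check: 18·4 + 5·(-13) = 72 − 65 = 7. ✓

p = 4, q = -13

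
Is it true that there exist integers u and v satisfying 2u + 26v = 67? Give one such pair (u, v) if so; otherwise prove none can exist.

gcd(2, 26) = 2, so every integer of the form 2u + 26v is a multiple of 2.
However 67 leaves remainder 1 on division by 2.
So the equation is unsolvable over ℤ.

No, no such integers exist.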